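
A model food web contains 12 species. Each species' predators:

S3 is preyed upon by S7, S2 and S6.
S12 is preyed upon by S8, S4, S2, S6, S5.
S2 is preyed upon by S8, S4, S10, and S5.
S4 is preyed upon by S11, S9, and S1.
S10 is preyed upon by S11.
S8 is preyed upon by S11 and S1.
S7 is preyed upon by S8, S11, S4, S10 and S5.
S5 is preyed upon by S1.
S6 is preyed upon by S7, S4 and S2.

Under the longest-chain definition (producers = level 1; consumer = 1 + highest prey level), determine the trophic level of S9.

S12 is a producer → level 1.
S6 eats S12 (level 1); other prey at levels: S3 1 → level 2.
S2 eats S6 (level 2); other prey at levels: S12 1, S3 1 → level 3.
S4 eats S2 (level 3); other prey at levels: S12 1, S6 2, S7 3 → level 4.
S9 eats S4 → level 5.

Trophic level 5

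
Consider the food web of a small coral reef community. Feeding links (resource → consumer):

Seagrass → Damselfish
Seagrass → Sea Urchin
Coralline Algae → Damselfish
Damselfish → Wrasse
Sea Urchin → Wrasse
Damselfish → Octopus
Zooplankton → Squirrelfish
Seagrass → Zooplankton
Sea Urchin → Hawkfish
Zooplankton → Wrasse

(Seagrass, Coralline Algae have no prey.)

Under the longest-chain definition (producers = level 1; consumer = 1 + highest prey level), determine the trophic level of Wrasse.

Seagrass is a producer → level 1.
Sea Urchin eats Seagrass → level 2.
Wrasse eats Sea Urchin (level 2); other prey at levels: Damselfish 2, Zooplankton 2 → level 3.

Trophic level 3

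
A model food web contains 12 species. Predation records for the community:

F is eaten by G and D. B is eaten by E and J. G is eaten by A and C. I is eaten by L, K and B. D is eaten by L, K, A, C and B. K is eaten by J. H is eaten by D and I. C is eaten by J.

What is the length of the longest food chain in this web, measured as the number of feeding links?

3 links

One longest chain: H → D → K → J.
It has 4 species and 3 links.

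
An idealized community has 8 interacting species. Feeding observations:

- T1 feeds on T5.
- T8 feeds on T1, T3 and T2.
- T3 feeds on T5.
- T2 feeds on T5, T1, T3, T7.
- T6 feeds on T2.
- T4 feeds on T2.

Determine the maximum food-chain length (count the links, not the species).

One longest chain: T5 → T3 → T2 → T4.
It has 4 species and 3 links.

3 links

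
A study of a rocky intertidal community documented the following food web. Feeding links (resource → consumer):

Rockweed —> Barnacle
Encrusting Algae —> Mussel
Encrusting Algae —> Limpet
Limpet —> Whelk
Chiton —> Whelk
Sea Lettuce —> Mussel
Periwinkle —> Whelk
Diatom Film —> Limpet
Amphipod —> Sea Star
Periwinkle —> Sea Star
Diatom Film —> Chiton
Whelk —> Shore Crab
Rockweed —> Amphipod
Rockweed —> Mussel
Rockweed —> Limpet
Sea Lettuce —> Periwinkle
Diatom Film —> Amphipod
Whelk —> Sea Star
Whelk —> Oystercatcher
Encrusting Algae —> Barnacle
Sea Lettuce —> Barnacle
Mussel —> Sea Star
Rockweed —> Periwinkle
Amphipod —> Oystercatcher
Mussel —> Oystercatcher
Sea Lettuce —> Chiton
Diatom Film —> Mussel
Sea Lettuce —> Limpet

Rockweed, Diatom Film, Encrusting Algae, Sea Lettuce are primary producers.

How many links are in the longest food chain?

One longest chain: Diatom Film → Chiton → Whelk → Oystercatcher.
It has 4 species and 3 links.

3 links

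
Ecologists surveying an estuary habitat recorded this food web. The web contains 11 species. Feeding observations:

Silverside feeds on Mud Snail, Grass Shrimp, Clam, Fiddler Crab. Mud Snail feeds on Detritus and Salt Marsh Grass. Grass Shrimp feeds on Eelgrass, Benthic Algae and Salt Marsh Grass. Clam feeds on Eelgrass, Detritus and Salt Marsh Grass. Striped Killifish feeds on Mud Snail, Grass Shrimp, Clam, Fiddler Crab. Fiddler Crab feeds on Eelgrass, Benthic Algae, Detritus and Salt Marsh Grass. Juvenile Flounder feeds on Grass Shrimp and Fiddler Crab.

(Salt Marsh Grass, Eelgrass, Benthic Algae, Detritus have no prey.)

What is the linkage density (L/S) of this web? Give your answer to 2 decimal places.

L/S = 2.00

There are L = 22 links among S = 11 species.
L/S = 22/11 = 2.0000 ≈ 2.00.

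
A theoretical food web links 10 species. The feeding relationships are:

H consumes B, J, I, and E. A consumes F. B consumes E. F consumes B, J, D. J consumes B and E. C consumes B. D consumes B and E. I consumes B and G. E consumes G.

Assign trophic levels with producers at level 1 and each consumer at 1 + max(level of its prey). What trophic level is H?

Trophic level 5

G is a producer → level 1.
E eats G → level 2.
B eats E → level 3.
I eats B (level 3); other prey at levels: G 1 → level 4.
H eats I (level 4); other prey at levels: E 2, B 3, J 4 → level 5.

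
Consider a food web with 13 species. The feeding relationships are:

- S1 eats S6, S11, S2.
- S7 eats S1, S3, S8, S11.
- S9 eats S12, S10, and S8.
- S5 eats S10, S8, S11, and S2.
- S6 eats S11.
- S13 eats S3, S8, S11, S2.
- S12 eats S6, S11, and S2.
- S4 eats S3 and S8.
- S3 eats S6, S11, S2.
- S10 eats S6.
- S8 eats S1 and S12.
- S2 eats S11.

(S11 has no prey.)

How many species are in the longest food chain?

5 species

One longest chain: S11 → S2 → S1 → S8 → S7.
It has 5 species and 4 links.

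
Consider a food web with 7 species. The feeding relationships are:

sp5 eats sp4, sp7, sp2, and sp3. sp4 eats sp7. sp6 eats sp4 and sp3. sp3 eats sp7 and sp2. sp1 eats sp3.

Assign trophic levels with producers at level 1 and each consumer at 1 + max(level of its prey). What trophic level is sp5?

Trophic level 3

sp7 is a producer → level 1.
sp4 eats sp7 → level 2.
sp5 eats sp4 (level 2); other prey at levels: sp2 1, sp7 1, sp3 2 → level 3.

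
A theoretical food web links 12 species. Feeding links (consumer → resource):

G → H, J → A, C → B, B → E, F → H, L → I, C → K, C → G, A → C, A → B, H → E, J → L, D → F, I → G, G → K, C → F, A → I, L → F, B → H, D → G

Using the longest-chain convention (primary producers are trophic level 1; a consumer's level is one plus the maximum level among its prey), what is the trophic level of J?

E is a producer → level 1.
H eats E → level 2.
G eats H (level 2); other prey at levels: K 1 → level 3.
I eats G → level 4.
L eats I (level 4); other prey at levels: F 3 → level 5.
J eats L (level 5); other prey at levels: A 5 → level 6.

Trophic level 6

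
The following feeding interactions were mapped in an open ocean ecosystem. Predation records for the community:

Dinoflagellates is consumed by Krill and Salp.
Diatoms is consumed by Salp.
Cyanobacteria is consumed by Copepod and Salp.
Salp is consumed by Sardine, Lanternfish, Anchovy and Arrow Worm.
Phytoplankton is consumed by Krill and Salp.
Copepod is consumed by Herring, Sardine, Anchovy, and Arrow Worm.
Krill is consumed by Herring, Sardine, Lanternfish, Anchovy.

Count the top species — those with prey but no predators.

Top species (has prey, but nothing eats it): Herring, Lanternfish, Arrow Worm, Anchovy, Sardine.
Count: 5.

5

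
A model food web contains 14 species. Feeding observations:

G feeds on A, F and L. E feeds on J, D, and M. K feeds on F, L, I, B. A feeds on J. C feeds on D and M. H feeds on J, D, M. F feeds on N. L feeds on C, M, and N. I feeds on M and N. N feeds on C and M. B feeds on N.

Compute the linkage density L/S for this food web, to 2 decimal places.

L/S = 1.79

There are L = 25 links among S = 14 species.
L/S = 25/14 = 1.7857 ≈ 1.79.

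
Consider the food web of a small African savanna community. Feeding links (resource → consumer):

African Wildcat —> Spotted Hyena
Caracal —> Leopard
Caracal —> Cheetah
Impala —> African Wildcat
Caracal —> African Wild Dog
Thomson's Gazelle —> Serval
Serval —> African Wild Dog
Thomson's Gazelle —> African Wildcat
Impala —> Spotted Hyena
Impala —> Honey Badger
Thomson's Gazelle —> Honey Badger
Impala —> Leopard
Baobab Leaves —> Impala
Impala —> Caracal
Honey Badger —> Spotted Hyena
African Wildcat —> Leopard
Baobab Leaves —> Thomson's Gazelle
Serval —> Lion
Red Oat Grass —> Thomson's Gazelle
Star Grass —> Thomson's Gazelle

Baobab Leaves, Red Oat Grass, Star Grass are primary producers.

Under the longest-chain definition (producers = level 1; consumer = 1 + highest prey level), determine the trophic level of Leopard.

Baobab Leaves is a producer → level 1.
Impala eats Baobab Leaves → level 2.
African Wildcat eats Impala (level 2); other prey at levels: Thomson's Gazelle 2 → level 3.
Leopard eats African Wildcat (level 3); other prey at levels: Impala 2, Caracal 3 → level 4.

Trophic level 4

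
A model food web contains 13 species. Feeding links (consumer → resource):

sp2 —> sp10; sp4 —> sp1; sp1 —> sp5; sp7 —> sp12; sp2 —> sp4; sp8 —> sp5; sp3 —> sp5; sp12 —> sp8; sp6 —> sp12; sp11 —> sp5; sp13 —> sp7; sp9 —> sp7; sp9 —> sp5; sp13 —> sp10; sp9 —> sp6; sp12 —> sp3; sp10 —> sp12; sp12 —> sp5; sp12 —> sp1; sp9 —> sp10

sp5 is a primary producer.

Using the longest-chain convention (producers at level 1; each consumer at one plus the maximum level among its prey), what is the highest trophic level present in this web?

5

Producers (level 1): sp5.
sp5 → sp8 → sp12 → sp7 → sp9 gives sp9 level 5.
No species has a prey at level 5, so no species reaches level 6.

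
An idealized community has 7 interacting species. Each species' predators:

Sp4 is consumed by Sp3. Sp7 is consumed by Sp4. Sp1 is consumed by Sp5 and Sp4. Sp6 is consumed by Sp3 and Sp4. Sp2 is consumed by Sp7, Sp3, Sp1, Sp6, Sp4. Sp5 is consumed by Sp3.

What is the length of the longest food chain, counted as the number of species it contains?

4 species

One longest chain: Sp2 → Sp1 → Sp5 → Sp3.
It has 4 species and 3 links.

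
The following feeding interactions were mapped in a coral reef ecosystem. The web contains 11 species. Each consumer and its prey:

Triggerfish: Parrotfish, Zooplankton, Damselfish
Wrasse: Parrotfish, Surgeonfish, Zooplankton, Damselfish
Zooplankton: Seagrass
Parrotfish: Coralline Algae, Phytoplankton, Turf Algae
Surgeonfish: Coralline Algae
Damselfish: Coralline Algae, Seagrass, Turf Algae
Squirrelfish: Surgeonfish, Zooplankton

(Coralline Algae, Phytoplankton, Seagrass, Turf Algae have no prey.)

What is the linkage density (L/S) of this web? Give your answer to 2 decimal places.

There are L = 17 links among S = 11 species.
L/S = 17/11 = 1.5455 ≈ 1.55.

L/S = 1.55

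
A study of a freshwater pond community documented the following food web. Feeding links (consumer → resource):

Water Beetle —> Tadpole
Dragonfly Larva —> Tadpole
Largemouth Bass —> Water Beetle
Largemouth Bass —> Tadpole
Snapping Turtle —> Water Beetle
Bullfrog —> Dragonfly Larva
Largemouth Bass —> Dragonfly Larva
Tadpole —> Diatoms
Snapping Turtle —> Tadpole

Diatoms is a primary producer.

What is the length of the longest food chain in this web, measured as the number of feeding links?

One longest chain: Diatoms → Tadpole → Dragonfly Larva → Bullfrog.
It has 4 species and 3 links.

3 links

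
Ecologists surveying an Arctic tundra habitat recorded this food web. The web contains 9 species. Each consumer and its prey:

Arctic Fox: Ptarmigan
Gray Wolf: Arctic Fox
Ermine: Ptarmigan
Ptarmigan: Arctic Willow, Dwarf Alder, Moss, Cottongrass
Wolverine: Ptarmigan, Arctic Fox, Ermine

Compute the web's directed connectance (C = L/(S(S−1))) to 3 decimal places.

The web has S = 9 species and L = 10 feeding links.
C = L / (S(S−1)) = 10 / 72 = 0.1389 ≈ 0.139.

C = 0.139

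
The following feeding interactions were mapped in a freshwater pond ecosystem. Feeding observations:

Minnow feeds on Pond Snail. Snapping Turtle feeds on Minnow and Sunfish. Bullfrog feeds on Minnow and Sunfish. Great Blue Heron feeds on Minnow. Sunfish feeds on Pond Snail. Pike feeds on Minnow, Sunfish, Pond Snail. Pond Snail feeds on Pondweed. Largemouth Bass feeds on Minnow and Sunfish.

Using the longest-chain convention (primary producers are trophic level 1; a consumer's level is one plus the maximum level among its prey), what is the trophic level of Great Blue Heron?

Trophic level 4

Pondweed is a producer → level 1.
Pond Snail eats Pondweed → level 2.
Minnow eats Pond Snail → level 3.
Great Blue Heron eats Minnow → level 4.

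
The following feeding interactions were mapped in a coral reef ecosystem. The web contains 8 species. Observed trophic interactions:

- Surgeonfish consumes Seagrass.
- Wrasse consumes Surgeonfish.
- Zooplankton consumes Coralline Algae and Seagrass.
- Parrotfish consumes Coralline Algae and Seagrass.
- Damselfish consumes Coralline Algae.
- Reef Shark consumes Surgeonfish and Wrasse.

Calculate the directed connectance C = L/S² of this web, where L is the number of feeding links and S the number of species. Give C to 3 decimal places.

C = 0.141

The web has S = 8 species and L = 9 feeding links.
C = L / S² = 9 / 64 = 0.1406 ≈ 0.141.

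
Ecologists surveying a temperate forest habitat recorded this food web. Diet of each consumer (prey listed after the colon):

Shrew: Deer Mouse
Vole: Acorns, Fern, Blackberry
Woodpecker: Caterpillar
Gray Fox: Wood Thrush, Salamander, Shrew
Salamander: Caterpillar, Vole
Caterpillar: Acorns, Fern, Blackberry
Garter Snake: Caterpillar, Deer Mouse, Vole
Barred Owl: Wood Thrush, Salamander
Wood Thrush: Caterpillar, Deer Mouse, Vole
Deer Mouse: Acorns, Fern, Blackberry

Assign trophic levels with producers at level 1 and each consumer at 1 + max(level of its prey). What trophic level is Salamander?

Trophic level 3

Acorns is a producer → level 1.
Caterpillar eats Acorns (level 1); other prey at levels: Fern 1, Blackberry 1 → level 2.
Salamander eats Caterpillar (level 2); other prey at levels: Vole 2 → level 3.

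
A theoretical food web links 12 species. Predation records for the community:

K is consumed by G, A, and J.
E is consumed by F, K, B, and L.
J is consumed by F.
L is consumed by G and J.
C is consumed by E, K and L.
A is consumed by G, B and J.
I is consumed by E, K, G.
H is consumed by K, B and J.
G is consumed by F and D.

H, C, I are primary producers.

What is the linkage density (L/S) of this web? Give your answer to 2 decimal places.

There are L = 24 links among S = 12 species.
L/S = 24/12 = 2.0000 ≈ 2.00.

L/S = 2.00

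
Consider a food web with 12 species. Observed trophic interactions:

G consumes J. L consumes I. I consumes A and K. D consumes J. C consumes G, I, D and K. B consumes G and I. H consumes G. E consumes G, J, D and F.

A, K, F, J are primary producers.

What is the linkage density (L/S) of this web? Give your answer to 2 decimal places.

L/S = 1.33

There are L = 16 links among S = 12 species.
L/S = 16/12 = 1.3333 ≈ 1.33.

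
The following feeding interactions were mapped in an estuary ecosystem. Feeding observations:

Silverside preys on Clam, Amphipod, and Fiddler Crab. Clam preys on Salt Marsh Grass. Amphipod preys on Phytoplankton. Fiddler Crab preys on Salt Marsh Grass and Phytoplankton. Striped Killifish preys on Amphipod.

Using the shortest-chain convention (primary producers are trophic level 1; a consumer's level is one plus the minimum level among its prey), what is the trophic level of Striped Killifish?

Phytoplankton is a producer → level 1.
Amphipod eats Phytoplankton → level 2.
Striped Killifish eats Amphipod → level 3.
No prey of Striped Killifish is below level 2, so 3 is the minimum.

Trophic level 3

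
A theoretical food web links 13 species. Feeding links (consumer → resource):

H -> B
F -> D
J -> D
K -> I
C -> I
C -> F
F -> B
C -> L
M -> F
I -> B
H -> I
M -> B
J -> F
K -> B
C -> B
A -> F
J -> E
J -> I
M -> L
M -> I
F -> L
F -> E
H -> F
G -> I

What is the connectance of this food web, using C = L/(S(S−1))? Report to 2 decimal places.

C = 0.15

The web has S = 13 species and L = 24 feeding links.
C = L / (S(S−1)) = 24 / 156 = 0.1538 ≈ 0.15.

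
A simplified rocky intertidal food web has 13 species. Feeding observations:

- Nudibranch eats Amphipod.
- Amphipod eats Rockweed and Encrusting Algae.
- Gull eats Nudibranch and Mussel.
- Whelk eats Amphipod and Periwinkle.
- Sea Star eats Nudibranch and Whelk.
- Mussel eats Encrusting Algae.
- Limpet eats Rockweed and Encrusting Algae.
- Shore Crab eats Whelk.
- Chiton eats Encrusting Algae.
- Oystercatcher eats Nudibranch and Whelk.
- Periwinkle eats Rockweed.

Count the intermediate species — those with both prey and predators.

Intermediate species (has both prey and predators): Mussel, Amphipod, Periwinkle, Nudibranch, Whelk.
Count: 5.

5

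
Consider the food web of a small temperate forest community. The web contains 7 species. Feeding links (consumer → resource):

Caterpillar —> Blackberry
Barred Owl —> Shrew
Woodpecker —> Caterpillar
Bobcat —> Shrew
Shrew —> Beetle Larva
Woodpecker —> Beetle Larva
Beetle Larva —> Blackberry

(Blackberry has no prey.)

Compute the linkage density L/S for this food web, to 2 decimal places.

L/S = 1.00

There are L = 7 links among S = 7 species.
L/S = 7/7 = 1.0000 ≈ 1.00.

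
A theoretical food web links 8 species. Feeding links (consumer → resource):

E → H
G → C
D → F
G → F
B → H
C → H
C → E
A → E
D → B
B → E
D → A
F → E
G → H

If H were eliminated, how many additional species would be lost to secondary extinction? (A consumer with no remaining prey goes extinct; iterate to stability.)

Remove H.
Round 1: E (all prey gone) → extinct.
Round 2: B (all prey gone), A (all prey gone), F (all prey gone), C (all prey gone) → extinct.
Round 3: D (all prey gone), G (all prey gone) → extinct.
No further losses. Total secondary extinctions: 7.

7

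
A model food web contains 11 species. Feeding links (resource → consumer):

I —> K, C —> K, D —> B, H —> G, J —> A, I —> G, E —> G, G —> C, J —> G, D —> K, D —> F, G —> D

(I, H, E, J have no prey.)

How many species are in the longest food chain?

One longest chain: I → G → D → B.
It has 4 species and 3 links.

4 species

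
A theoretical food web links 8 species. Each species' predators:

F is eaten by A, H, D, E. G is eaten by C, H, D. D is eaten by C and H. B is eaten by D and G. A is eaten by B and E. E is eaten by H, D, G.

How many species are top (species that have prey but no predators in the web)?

2

Top species (has prey, but nothing eats it): H, C.
Count: 2.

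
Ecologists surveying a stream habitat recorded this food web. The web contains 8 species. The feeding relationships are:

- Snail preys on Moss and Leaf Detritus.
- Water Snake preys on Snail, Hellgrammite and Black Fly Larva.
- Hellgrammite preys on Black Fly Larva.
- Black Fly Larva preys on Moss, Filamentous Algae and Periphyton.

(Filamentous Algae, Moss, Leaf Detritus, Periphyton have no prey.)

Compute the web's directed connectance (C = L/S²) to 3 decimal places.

The web has S = 8 species and L = 9 feeding links.
C = L / S² = 9 / 64 = 0.1406 ≈ 0.141.

C = 0.141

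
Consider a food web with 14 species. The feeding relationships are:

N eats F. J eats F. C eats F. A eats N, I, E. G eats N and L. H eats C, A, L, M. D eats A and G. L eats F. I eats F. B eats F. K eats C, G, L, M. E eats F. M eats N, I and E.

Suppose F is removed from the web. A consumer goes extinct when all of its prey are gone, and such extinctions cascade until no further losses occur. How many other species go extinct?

13

Remove F.
Round 1: L (all prey gone), J (all prey gone), I (all prey gone), B (all prey gone), C (all prey gone), E (all prey gone), N (all prey gone) → extinct.
Round 2: A (all prey gone), M (all prey gone), G (all prey gone) → extinct.
Round 3: H (all prey gone), D (all prey gone), K (all prey gone) → extinct.
No further losses. Total secondary extinctions: 13.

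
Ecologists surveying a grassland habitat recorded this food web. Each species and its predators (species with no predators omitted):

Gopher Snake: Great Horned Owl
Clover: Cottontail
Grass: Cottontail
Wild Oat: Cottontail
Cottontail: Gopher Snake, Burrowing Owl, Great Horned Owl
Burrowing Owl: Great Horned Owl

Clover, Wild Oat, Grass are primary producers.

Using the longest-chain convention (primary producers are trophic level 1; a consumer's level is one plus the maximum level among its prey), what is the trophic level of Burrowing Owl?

Trophic level 3

Clover is a producer → level 1.
Cottontail eats Clover (level 1); other prey at levels: Wild Oat 1, Grass 1 → level 2.
Burrowing Owl eats Cottontail → level 3.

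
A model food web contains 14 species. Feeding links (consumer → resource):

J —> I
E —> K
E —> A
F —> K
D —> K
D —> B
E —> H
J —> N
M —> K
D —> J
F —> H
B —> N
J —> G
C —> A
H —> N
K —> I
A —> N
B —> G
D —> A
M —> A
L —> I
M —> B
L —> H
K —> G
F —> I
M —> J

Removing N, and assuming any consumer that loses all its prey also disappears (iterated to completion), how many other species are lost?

Remove N.
Round 1: A (all prey gone), H (all prey gone) → extinct.
Round 2: C (all prey gone) → extinct.
No further losses. Total secondary extinctions: 3.

3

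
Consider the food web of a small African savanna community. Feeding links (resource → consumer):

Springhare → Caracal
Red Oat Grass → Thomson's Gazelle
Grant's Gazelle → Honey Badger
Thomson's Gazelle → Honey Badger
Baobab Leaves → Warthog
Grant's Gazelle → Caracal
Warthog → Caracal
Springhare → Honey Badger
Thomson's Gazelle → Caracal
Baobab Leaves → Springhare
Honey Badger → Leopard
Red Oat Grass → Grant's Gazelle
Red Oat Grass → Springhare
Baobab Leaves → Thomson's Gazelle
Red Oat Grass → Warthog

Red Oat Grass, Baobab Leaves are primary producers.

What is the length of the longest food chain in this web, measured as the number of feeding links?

One longest chain: Red Oat Grass → Grant's Gazelle → Honey Badger → Leopard.
It has 4 species and 3 links.

3 links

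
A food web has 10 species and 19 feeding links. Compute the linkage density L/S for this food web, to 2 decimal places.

There are L = 19 links among S = 10 species.
L/S = 19/10 = 1.9000 ≈ 1.90.

L/S = 1.90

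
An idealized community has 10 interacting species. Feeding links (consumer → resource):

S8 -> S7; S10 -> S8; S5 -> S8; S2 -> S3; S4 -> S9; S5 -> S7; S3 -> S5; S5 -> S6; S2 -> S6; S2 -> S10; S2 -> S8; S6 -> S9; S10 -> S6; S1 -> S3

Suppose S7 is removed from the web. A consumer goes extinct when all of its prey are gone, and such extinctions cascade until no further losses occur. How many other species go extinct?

Remove S7.
Round 1: S8 (all prey gone) → extinct.
No further losses. Total secondary extinctions: 1.

1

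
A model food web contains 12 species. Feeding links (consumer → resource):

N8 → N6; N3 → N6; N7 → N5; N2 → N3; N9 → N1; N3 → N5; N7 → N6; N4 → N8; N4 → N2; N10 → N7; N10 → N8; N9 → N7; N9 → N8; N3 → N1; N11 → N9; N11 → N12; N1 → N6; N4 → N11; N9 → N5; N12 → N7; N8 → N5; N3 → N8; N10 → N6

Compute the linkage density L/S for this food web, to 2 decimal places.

L/S = 1.92

There are L = 23 links among S = 12 species.
L/S = 23/12 = 1.9167 ≈ 1.92.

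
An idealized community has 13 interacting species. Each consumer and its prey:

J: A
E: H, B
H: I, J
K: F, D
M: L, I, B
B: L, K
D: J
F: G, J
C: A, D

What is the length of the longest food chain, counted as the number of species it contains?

6 species

One longest chain: A → J → F → K → B → E.
It has 6 species and 5 links.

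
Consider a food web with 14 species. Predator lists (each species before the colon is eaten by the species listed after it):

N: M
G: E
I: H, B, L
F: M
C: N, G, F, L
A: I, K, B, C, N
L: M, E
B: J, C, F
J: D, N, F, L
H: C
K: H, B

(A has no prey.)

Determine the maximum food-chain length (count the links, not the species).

5 links

One longest chain: A → I → B → J → N → M.
It has 6 species and 5 links.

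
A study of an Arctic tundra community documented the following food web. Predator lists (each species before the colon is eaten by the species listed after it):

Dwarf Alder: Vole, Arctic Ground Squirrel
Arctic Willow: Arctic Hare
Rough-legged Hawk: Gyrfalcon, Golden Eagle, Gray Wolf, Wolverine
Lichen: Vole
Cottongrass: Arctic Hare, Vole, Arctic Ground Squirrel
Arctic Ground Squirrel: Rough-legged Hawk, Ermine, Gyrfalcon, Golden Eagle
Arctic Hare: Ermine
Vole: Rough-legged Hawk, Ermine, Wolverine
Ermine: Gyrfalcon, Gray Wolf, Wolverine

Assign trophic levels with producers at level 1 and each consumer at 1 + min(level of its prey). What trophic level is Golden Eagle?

Trophic level 3

Dwarf Alder is a producer → level 1.
Arctic Ground Squirrel eats Dwarf Alder → level 2.
Golden Eagle eats Arctic Ground Squirrel → level 3.
No prey of Golden Eagle is below level 2, so 3 is the minimum.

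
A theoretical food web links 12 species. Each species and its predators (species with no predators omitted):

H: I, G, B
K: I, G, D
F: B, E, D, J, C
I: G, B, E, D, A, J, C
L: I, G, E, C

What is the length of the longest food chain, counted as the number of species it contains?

One longest chain: H → I → G.
It has 3 species and 2 links.

3 species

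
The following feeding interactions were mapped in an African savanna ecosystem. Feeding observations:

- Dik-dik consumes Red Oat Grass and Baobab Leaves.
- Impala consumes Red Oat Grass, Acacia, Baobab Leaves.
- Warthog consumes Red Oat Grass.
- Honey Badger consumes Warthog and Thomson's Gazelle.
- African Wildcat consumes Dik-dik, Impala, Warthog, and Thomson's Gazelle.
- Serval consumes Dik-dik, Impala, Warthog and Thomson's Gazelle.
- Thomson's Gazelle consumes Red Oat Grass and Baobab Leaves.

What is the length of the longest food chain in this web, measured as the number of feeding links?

2 links

One longest chain: Baobab Leaves → Impala → Serval.
It has 3 species and 2 links.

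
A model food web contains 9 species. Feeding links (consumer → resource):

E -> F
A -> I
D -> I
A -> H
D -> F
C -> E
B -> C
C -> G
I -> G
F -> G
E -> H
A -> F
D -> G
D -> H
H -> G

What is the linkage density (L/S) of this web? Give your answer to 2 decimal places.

There are L = 15 links among S = 9 species.
L/S = 15/9 = 1.6667 ≈ 1.67.

L/S = 1.67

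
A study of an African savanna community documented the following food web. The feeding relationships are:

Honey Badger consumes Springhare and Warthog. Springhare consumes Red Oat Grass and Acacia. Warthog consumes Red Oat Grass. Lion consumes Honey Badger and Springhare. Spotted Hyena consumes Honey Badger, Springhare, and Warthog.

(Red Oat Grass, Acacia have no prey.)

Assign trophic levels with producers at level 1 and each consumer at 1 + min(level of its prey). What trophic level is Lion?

Trophic level 3

Red Oat Grass is a producer → level 1.
Springhare eats Red Oat Grass → level 2.
Lion eats Springhare → level 3.
No prey of Lion is below level 2, so 3 is the minimum.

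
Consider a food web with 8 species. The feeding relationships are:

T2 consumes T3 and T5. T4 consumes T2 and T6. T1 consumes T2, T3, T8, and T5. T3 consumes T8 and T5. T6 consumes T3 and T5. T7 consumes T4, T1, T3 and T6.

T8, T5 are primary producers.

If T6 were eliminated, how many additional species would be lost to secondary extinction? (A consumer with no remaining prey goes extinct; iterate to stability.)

Remove T6.
Every predator of it retains at least one other prey: T4 still has T2; T7 still has T3, T1, T4.
No consumer loses all prey, so no secondary extinctions occur.

0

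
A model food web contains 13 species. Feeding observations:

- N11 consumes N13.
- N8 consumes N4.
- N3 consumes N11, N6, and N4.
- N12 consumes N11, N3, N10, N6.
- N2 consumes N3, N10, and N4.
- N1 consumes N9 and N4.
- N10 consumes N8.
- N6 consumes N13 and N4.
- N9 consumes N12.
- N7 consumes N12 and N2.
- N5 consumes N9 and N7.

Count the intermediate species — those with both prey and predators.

9

Intermediate species (has both prey and predators): N8, N6, N11, N10, N3, N12, N2, N7, N9.
Count: 9.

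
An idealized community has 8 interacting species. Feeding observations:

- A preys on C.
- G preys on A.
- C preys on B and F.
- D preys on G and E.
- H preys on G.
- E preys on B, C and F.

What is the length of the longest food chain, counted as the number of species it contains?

5 species

One longest chain: B → C → A → G → D.
It has 5 species and 4 links.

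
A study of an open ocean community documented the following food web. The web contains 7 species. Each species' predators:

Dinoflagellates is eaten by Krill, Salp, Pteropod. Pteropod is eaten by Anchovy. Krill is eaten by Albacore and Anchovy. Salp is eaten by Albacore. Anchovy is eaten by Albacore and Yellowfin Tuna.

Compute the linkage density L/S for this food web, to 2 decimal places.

There are L = 9 links among S = 7 species.
L/S = 9/7 = 1.2857 ≈ 1.29.

L/S = 1.29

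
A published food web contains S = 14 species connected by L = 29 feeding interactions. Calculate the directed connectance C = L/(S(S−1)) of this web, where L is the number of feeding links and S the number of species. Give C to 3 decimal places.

C = 0.159

The web has S = 14 species and L = 29 feeding links.
C = L / (S(S−1)) = 29 / 182 = 0.1593 ≈ 0.159.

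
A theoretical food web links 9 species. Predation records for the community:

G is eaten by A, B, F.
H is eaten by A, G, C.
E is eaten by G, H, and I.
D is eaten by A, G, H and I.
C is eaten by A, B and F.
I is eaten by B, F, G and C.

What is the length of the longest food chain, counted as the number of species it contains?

4 species

One longest chain: D → I → G → F.
It has 4 species and 3 links.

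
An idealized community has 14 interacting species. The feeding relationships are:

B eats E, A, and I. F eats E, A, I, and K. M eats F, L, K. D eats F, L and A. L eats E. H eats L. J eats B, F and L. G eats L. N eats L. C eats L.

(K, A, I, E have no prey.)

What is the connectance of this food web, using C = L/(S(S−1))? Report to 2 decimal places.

C = 0.12

The web has S = 14 species and L = 21 feeding links.
C = L / (S(S−1)) = 21 / 182 = 0.1154 ≈ 0.12.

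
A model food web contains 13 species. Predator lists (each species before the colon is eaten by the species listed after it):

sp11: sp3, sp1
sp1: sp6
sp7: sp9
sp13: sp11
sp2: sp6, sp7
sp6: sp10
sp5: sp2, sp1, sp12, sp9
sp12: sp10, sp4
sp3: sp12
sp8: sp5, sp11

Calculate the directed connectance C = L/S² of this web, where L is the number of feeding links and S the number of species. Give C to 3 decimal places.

C = 0.101

The web has S = 13 species and L = 17 feeding links.
C = L / S² = 17 / 169 = 0.1006 ≈ 0.101.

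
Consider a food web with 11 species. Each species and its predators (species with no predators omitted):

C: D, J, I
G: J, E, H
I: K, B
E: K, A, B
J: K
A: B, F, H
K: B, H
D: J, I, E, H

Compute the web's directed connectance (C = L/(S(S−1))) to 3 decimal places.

The web has S = 11 species and L = 21 feeding links.
C = L / (S(S−1)) = 21 / 110 = 0.1909 ≈ 0.191.

C = 0.191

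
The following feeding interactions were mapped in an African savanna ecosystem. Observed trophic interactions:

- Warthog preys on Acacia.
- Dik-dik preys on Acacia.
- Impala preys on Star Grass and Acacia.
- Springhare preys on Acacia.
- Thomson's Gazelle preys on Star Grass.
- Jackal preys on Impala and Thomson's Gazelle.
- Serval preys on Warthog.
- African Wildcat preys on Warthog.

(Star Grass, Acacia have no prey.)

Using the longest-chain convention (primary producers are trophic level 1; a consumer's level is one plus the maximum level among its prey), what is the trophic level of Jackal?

Trophic level 3

Star Grass is a producer → level 1.
Impala eats Star Grass (level 1); other prey at levels: Acacia 1 → level 2.
Jackal eats Impala (level 2); other prey at levels: Thomson's Gazelle 2 → level 3.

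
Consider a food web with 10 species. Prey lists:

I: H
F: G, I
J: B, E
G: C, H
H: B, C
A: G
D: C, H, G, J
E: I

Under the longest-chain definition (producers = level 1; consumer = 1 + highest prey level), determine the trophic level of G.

B is a producer → level 1.
H eats B (level 1); other prey at levels: C 1 → level 2.
G eats H (level 2); other prey at levels: C 1 → level 3.

Trophic level 3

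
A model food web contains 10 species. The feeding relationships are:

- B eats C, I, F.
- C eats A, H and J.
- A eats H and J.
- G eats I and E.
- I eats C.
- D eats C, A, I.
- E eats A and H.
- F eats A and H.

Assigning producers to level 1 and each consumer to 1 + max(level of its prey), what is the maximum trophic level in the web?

Producers (level 1): H, J.
H → A → C → I → D gives D level 5.
No species has a prey at level 5, so no species reaches level 6.

5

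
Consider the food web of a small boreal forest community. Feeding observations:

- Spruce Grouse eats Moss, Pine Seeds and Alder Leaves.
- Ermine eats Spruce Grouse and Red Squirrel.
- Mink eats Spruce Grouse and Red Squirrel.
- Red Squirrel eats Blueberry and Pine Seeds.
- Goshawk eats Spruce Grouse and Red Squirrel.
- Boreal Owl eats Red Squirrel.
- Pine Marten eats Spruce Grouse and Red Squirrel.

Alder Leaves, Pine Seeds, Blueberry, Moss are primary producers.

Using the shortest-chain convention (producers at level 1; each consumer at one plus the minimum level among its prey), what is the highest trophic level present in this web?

Producers (level 1): Alder Leaves, Pine Seeds, Blueberry, Moss.
Following each consumer down to its lowest-level prey: Alder Leaves → Spruce Grouse → Pine Marten (levels 1 through 3).
All prey of Pine Marten (Spruce Grouse 2, Red Squirrel 2) are at level 2 or above, so Pine Marten is at level 1 + 2 = 3.
Every consumer has at least one prey at level 2 or below, so none exceeds level 3.

3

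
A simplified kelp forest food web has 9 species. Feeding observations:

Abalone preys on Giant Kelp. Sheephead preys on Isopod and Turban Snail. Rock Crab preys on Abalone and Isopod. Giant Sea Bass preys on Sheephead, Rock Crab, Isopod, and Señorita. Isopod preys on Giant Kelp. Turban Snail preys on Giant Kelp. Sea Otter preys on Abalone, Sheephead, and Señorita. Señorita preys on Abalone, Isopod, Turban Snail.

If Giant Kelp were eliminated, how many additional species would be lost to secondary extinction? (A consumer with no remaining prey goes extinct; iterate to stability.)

Remove Giant Kelp.
Round 1: Isopod (all prey gone), Turban Snail (all prey gone), Abalone (all prey gone) → extinct.
Round 2: Señorita (all prey gone), Rock Crab (all prey gone), Sheephead (all prey gone) → extinct.
Round 3: Sea Otter (all prey gone), Giant Sea Bass (all prey gone) → extinct.
No further losses. Total secondary extinctions: 8.

8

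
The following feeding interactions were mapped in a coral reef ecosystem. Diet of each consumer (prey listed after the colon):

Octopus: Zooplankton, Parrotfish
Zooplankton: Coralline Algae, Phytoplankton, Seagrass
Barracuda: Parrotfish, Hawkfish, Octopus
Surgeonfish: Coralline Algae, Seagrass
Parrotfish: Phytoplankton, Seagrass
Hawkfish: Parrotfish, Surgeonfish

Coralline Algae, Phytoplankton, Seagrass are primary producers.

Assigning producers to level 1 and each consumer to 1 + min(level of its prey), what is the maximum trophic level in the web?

Producers (level 1): Coralline Algae, Phytoplankton, Seagrass.
Following each consumer down to its lowest-level prey: Coralline Algae → Zooplankton → Octopus (levels 1 through 3).
All prey of Octopus (Zooplankton 2, Parrotfish 2) are at level 2 or above, so Octopus is at level 1 + 2 = 3.
Every consumer has at least one prey at level 2 or below, so none exceeds level 3.

3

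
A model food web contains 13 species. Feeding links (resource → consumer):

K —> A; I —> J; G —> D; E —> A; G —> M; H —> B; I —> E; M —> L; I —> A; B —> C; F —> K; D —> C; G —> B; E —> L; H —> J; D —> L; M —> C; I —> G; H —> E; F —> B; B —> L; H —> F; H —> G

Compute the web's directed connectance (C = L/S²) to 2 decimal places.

C = 0.14

The web has S = 13 species and L = 23 feeding links.
C = L / S² = 23 / 169 = 0.1361 ≈ 0.14.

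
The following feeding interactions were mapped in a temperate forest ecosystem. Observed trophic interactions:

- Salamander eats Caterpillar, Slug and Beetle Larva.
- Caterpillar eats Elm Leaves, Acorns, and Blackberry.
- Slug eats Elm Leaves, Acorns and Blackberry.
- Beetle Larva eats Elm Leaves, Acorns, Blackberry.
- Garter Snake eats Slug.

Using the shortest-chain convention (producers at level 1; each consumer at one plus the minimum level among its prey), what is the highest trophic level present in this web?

Producers (level 1): Blackberry, Acorns, Elm Leaves.
Following each consumer down to its lowest-level prey: Blackberry → Slug → Garter Snake (levels 1 through 3).
All prey of Garter Snake (Slug 2) are at level 2 or above, so Garter Snake is at level 1 + 2 = 3.
Every consumer has at least one prey at level 2 or below, so none exceeds level 3.

3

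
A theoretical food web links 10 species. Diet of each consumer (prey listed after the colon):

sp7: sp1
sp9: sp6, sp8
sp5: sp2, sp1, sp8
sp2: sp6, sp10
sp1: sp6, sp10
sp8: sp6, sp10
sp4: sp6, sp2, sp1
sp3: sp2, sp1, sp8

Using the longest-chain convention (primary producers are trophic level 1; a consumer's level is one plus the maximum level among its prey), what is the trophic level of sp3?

sp6 is a producer → level 1.
sp2 eats sp6 (level 1); other prey at levels: sp10 1 → level 2.
sp3 eats sp2 (level 2); other prey at levels: sp1 2, sp8 2 → level 3.

Trophic level 3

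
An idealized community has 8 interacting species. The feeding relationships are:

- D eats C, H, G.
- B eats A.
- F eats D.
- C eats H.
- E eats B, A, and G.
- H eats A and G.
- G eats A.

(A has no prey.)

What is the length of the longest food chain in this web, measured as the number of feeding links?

5 links

One longest chain: A → G → H → C → D → F.
It has 6 species and 5 links.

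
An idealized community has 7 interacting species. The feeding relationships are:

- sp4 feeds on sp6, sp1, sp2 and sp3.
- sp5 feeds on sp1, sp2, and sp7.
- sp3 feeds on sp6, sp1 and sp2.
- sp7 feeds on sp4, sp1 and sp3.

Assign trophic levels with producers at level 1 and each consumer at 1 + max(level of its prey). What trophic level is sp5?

Trophic level 5

sp1 is a producer → level 1.
sp3 eats sp1 (level 1); other prey at levels: sp6 1, sp2 1 → level 2.
sp4 eats sp3 (level 2); other prey at levels: sp1 1, sp6 1, sp2 1 → level 3.
sp7 eats sp4 (level 3); other prey at levels: sp1 1, sp3 2 → level 4.
sp5 eats sp7 (level 4); other prey at levels: sp1 1, sp2 1 → level 5.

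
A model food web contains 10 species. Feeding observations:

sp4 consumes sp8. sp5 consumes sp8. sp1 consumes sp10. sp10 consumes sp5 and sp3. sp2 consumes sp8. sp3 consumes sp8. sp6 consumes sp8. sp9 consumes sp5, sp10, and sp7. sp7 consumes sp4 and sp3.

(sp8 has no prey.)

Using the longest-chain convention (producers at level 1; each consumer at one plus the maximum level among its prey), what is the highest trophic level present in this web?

Producers (level 1): sp8.
sp8 → sp5 → sp10 → sp1 gives sp1 level 4.
No species has a prey at level 4, so no species reaches level 5.

4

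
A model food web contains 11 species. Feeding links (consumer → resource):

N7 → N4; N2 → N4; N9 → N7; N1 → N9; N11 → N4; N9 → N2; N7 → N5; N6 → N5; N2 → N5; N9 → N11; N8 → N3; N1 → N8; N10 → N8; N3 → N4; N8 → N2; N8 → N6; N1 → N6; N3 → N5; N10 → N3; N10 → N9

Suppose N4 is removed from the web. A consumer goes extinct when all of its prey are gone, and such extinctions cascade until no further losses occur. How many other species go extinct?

1

Remove N4.
Round 1: N11 (all prey gone) → extinct.
No further losses. Total secondary extinctions: 1.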